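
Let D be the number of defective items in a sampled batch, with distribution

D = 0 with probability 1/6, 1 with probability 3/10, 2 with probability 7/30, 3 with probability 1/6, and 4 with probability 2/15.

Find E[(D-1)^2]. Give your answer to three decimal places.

E[(D-1)^2] = Σ (d-1)^2·P(D=d)
 = 1·1/6 + 0·3/10 + 1·7/30 + 4·1/6 + 9·2/15
 = 1/6 + 0 + 7/30 + 2/3 + 6/5
 = 34/15

2.267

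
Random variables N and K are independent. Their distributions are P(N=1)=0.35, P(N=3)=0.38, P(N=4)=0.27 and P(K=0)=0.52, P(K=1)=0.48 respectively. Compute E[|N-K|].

E[|N-K|] = Σ_n Σ_k |n-k| · P(N=n)P(K=k)
 = 1·0.182 + 0·0.168 + 3·0.1976 + 2·0.1824 + 4·0.1404 + 3·0.1296
 = 0.182 + 0 + 0.5928 + 0.3648 + 0.5616 + 0.3888
 = 2.09

2.09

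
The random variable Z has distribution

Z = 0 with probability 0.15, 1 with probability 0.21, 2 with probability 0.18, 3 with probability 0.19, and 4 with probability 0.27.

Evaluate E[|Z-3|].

E[|Z-3|] = Σ |z-3|·P(Z=z)
 = 3·0.15 + 2·0.21 + 1·0.18 + 0·0.19 + 1·0.27
 = 0.45 + 0.42 + 0.18 + 0 + 0.27
 = 1.32

1.32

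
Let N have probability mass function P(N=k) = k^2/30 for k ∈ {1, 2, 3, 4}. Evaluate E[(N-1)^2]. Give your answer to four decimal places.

E[(N-1)^2] = Σ (n-1)^2·P(N=n)
 = 0·1/30 + 1·2/15 + 4·3/10 + 9·8/15
 = 0 + 2/15 + 6/5 + 24/5
 = 92/15

6.1333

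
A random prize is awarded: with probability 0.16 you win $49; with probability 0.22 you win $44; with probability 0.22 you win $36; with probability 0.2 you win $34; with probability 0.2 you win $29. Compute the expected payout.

E[payout] = 49·0.16 + 44·0.22 + 36·0.22 + 34·0.2 + 29·0.2
 = 7.84 + 9.68 + 7.92 + 6.8 + 5.8
 = 38.04

38.04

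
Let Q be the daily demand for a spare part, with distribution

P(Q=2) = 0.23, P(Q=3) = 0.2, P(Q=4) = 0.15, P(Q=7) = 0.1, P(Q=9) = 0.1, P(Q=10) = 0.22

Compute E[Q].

E[Q] = Σ q·P(Q=q)
 = 2·0.23 + 3·0.2 + 4·0.15 + 7·0.1 + 9·0.1 + 10·0.22
 = 0.46 + 0.6 + 0.6 + 0.7 + 0.9 + 2.2
 = 5.46

5.46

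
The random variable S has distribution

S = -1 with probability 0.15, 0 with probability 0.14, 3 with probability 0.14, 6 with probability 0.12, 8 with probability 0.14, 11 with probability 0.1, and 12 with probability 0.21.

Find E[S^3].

597.21

E[S^3] = Σ s^3·P(S=s)
 = (-1)·0.15 + 0·0.14 + 27·0.14 + 216·0.12 + 512·0.14 + 1331·0.1 + 1728·0.21
 = (-0.15) + 0 + 3.78 + 25.92 + 71.68 + 133.1 + 362.88
 = 597.21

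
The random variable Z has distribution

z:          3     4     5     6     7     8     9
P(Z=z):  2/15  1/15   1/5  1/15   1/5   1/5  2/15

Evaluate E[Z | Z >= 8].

8.4

P(Z >= 8) = 1/5 + 2/15 = 1/3.
E[Z | Z >= 8] = [8·1/5 + 9·2/15] / (1/3)
 = 14/5 / (1/3)
 = 42/5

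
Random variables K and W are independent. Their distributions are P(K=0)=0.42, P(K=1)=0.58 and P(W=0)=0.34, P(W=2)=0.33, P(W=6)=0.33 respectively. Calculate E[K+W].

E[K+W] = Σ_k Σ_w (k+w) · P(K=k)P(W=w)
 = 0·0.1428 + 2·0.1386 + 6·0.1386 + 1·0.1972 + 3·0.1914 + 7·0.1914
 = 0 + 0.2772 + 0.8316 + 0.1972 + 0.5742 + 1.3398
 = 3.22

3.22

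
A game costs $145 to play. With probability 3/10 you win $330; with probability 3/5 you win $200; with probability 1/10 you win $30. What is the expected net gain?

E[payout] = 330·3/10 + 200·3/5 + 30·1/10
 = 99 + 120 + 3
 = 222
Net = 222 - 145 = 77

77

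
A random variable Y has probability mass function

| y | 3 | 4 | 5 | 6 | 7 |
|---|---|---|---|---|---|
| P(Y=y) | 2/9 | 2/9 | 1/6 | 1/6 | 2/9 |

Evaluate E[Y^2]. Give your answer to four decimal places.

E[Y^2] = Σ y^2·P(Y=y)
 = 9·2/9 + 16·2/9 + 25·1/6 + 36·1/6 + 49·2/9
 = 2 + 32/9 + 25/6 + 6 + 98/9
 = 479/18

26.6111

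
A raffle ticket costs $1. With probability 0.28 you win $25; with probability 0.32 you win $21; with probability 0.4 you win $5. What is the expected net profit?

E[payout] = 25·0.28 + 21·0.32 + 5·0.4
 = 7 + 6.72 + 2
 = 15.72
Net = 15.72 - 1 = 14.72

14.72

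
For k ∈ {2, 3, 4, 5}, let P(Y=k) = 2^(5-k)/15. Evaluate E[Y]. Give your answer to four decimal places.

2.7333

E[Y] = Σ y·P(Y=y)
 = 2·8/15 + 3·4/15 + 4·2/15 + 5·1/15
 = 16/15 + 4/5 + 8/15 + 1/3
 = 41/15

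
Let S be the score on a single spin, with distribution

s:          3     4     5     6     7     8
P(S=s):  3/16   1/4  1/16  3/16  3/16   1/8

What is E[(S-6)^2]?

3.4375

E[(S-6)^2] = Σ (s-6)^2·P(S=s)
 = 9·3/16 + 4·1/4 + 1·1/16 + 0·3/16 + 1·3/16 + 4·1/8
 = 27/16 + 1 + 1/16 + 0 + 3/16 + 1/2
 = 55/16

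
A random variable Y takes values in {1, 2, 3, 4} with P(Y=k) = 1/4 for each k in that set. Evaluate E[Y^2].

7.5

E[Y^2] = Σ y^2·P(Y=y)
 = 1·1/4 + 4·1/4 + 9·1/4 + 16·1/4
 = 1/4 + 1 + 9/4 + 4
 = 15/2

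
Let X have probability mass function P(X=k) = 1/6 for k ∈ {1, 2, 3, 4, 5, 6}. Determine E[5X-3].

14.5

E[5X-3] = Σ (5x-3)·P(X=x)
 = 2·1/6 + 7·1/6 + 12·1/6 + 17·1/6 + 22·1/6 + 27·1/6
 = 1/3 + 7/6 + 2 + 17/6 + 11/3 + 9/2
 = 29/2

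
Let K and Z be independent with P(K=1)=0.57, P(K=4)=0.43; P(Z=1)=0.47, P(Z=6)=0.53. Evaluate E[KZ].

8.3585

E[KZ] = Σ_k Σ_z kz · P(K=k)P(Z=z)
 = 1·0.2679 + 6·0.3021 + 4·0.2021 + 24·0.2279
 = 0.2679 + 1.8126 + 0.8084 + 5.4696
 = 8.3585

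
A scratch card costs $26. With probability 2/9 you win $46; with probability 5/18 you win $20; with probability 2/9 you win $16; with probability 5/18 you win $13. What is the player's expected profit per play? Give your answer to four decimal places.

-3.0556

E[payout] = 46·2/9 + 20·5/18 + 16·2/9 + 13·5/18
 = 92/9 + 50/9 + 32/9 + 65/18
 = 413/18
Net = 413/18 - 26 = -55/18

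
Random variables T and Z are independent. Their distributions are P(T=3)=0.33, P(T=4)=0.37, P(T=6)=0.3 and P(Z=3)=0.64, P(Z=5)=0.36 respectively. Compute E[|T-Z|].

1.2916

E[|T-Z|] = Σ_t Σ_z |t-z| · P(T=t)P(Z=z)
 = 0·0.2112 + 2·0.1188 + 1·0.2368 + 1·0.1332 + 3·0.192 + 1·0.108
 = 0 + 0.2376 + 0.2368 + 0.1332 + 0.576 + 0.108
 = 1.2916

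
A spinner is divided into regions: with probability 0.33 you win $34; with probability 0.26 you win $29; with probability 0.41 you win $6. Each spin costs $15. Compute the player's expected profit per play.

6.22

E[payout] = 34·0.33 + 29·0.26 + 6·0.41
 = 11.22 + 7.54 + 2.46
 = 21.22
Net = 21.22 - 15 = 6.22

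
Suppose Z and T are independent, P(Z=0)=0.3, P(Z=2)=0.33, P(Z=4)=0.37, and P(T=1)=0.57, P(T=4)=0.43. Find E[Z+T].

4.43

E[Z+T] = Σ_z Σ_t (z+t) · P(Z=z)P(T=t)
 = 1·0.171 + 4·0.129 + 3·0.1881 + 6·0.1419 + 5·0.2109 + 8·0.1591
 = 0.171 + 0.516 + 0.5643 + 0.8514 + 1.0545 + 1.2728
 = 4.43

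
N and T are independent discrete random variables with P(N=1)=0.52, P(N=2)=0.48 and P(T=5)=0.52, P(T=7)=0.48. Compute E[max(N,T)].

5.96

E[max(N,T)] = Σ_n Σ_t max(n,t) · P(N=n)P(T=t)
 = 5·0.2704 + 7·0.2496 + 5·0.2496 + 7·0.2304
 = 1.352 + 1.7472 + 1.248 + 1.6128
 = 5.96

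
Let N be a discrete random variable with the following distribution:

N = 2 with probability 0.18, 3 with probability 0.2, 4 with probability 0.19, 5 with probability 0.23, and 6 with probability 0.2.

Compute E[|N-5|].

E[|N-5|] = Σ |n-5|·P(N=n)
 = 3·0.18 + 2·0.2 + 1·0.19 + 0·0.23 + 1·0.2
 = 0.54 + 0.4 + 0.19 + 0 + 0.2
 = 1.33

1.33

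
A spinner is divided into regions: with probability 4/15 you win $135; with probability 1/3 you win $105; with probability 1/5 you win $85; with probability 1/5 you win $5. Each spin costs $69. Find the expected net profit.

20

E[payout] = 135·4/15 + 105·1/3 + 85·1/5 + 5·1/5
 = 36 + 35 + 17 + 1
 = 89
Net = 89 - 69 = 20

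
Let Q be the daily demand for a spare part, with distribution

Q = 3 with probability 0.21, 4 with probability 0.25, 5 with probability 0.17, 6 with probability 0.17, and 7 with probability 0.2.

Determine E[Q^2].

26.06

E[Q^2] = Σ q^2·P(Q=q)
 = 9·0.21 + 16·0.25 + 25·0.17 + 36·0.17 + 49·0.2
 = 1.89 + 4 + 4.25 + 6.12 + 9.8
 = 26.06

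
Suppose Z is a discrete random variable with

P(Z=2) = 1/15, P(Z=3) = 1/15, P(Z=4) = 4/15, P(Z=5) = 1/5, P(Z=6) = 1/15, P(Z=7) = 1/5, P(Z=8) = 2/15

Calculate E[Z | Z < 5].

3.5

P(Z < 5) = 1/15 + 1/15 + 4/15 = 2/5.
E[Z | Z < 5] = [2·1/15 + 3·1/15 + 4·4/15] / (2/5)
 = 7/5 / (2/5)
 = 7/2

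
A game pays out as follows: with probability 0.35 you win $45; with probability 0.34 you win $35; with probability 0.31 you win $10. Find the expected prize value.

30.75

E[payout] = 45·0.35 + 35·0.34 + 10·0.31
 = 15.75 + 11.9 + 3.1
 = 30.75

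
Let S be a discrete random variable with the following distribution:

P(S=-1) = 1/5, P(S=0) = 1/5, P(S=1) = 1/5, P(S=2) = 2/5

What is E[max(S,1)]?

E[max(S,1)] = Σ max(s,1)·P(S=s)
 = 1·1/5 + 1·1/5 + 1·1/5 + 2·2/5
 = 1/5 + 1/5 + 1/5 + 4/5
 = 7/5

1.4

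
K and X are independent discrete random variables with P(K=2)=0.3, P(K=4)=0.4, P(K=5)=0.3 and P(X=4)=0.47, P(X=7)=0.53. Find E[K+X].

E[K+X] = Σ_k Σ_x (k+x) · P(K=k)P(X=x)
 = 6·0.141 + 9·0.159 + 8·0.188 + 11·0.212 + 9·0.141 + 12·0.159
 = 0.846 + 1.431 + 1.504 + 2.332 + 1.269 + 1.908
 = 9.29

9.29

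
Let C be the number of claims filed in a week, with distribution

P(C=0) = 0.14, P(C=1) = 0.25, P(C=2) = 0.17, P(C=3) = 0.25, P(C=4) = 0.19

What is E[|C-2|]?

E[|C-2|] = Σ |c-2|·P(C=c)
 = 2·0.14 + 1·0.25 + 0·0.17 + 1·0.25 + 2·0.19
 = 0.28 + 0.25 + 0 + 0.25 + 0.38
 = 1.16

1.16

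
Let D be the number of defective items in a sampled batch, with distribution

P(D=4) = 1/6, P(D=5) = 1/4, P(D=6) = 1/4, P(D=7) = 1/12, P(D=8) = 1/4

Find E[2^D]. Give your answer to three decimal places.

E[2^D] = Σ 2^d·P(D=d)
 = 16·1/6 + 32·1/4 + 64·1/4 + 128·1/12 + 256·1/4
 = 8/3 + 8 + 16 + 32/3 + 64
 = 304/3

101.333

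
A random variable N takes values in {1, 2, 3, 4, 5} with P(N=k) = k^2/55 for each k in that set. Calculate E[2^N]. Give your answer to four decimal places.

E[2^N] = Σ 2^n·P(N=n)
 = 2·1/55 + 4·4/55 + 8·9/55 + 16·16/55 + 32·5/11
 = 2/55 + 16/55 + 72/55 + 256/55 + 160/11
 = 1146/55

20.8364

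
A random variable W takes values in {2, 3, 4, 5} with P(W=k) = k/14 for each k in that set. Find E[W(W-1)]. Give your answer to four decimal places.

12.1429

E[W(W-1)] = Σ w(w-1)·P(W=w)
 = 2·1/7 + 6·3/14 + 12·2/7 + 20·5/14
 = 2/7 + 9/7 + 24/7 + 50/7
 = 85/7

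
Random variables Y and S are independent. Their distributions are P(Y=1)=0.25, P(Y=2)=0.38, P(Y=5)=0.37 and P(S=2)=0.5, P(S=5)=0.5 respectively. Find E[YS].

10.01

E[YS] = Σ_y Σ_s ys · P(Y=y)P(S=s)
 = 2·0.125 + 5·0.125 + 4·0.19 + 10·0.19 + 10·0.185 + 25·0.185
 = 0.25 + 0.625 + 0.76 + 1.9 + 1.85 + 4.625
 = 10.01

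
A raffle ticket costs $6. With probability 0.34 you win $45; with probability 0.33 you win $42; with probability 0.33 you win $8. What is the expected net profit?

E[payout] = 45·0.34 + 42·0.33 + 8·0.33
 = 15.3 + 13.86 + 2.64
 = 31.8
Net = 31.8 - 6 = 25.8

25.8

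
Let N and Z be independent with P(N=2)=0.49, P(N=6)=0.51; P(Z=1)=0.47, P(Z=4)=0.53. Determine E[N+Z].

E[N+Z] = Σ_n Σ_z (n+z) · P(N=n)P(Z=z)
 = 3·0.2303 + 6·0.2597 + 7·0.2397 + 10·0.2703
 = 0.6909 + 1.5582 + 1.6779 + 2.703
 = 6.63

6.63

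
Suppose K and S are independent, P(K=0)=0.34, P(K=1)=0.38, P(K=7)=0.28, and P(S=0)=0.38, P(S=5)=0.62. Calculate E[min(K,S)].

E[min(K,S)] = Σ_k Σ_s min(k,s) · P(K=k)P(S=s)
 = 0·0.1292 + 0·0.2108 + 0·0.1444 + 1·0.2356 + 0·0.1064 + 5·0.1736
 = 0 + 0 + 0 + 0.2356 + 0 + 0.868
 = 1.1036

1.1036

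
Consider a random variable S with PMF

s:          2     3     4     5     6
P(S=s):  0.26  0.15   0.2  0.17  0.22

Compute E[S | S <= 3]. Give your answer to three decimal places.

2.366

P(S <= 3) = 0.26 + 0.15 = 0.41.
E[S | S <= 3] = [2·0.26 + 3·0.15] / 0.41
 = 0.97 / 0.41
 = 97/41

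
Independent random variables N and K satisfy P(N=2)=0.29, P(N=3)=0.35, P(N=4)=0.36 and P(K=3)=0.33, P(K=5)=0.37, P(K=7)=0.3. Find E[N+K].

8.01

E[N+K] = Σ_n Σ_k (n+k) · P(N=n)P(K=k)
 = 5·0.0957 + 7·0.1073 + 9·0.087 + 6·0.1155 + 8·0.1295 + 10·0.105 + 7·0.1188 + 9·0.1332 + 11·0.108
 = 0.4785 + 0.7511 + 0.783 + 0.693 + 1.036 + 1.05 + 0.8316 + 1.1988 + 1.188
 = 8.01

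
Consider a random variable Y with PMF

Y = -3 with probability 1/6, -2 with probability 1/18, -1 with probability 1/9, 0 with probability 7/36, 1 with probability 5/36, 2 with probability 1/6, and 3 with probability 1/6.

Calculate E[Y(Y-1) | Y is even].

1.6

P(Y is even) = 1/18 + 7/36 + 1/6 = 5/12.
E[Y(Y-1) | Y is even] = [6·1/18 + 0·7/36 + 2·1/6] / (5/12)
 = 2/3 / (5/12)
 = 8/5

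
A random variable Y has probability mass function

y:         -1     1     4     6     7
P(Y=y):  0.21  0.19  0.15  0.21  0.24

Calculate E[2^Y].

47.045

E[2^Y] = Σ 2^y·P(Y=y)
 = 0.5·0.21 + 2·0.19 + 16·0.15 + 64·0.21 + 128·0.24
 = 0.105 + 0.38 + 2.4 + 13.44 + 30.72
 = 47.045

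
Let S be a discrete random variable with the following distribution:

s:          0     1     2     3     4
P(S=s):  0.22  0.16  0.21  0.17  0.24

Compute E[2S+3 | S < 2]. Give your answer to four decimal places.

3.8421

P(S < 2) = 0.22 + 0.16 = 0.38.
E[2S+3 | S < 2] = [3·0.22 + 5·0.16] / 0.38
 = 1.46 / 0.38
 = 73/19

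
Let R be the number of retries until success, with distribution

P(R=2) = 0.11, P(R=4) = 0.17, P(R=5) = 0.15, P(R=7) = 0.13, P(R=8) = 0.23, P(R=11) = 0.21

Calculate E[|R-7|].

2.43

E[|R-7|] = Σ |r-7|·P(R=r)
 = 5·0.11 + 3·0.17 + 2·0.15 + 0·0.13 + 1·0.23 + 4·0.21
 = 0.55 + 0.51 + 0.3 + 0 + 0.23 + 0.84
 = 2.43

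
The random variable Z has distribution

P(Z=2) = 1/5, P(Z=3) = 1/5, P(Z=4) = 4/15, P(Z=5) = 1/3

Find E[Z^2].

E[Z^2] = Σ z^2·P(Z=z)
 = 4·1/5 + 9·1/5 + 16·4/15 + 25·1/3
 = 4/5 + 9/5 + 64/15 + 25/3
 = 76/5

15.2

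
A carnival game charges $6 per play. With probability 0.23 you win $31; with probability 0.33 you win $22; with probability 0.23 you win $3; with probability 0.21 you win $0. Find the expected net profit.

E[payout] = 31·0.23 + 22·0.33 + 3·0.23 + 0·0.21
 = 7.13 + 7.26 + 0.69 + 0
 = 15.08
Net = 15.08 - 6 = 9.08

9.08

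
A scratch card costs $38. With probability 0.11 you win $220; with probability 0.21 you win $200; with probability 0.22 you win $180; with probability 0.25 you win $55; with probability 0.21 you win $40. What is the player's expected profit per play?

89.95

E[payout] = 220·0.11 + 200·0.21 + 180·0.22 + 55·0.25 + 40·0.21
 = 24.2 + 42 + 39.6 + 13.75 + 8.4
 = 127.95
Net = 127.95 - 38 = 89.95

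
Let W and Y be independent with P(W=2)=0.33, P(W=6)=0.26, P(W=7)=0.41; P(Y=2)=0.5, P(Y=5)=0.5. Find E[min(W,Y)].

E[min(W,Y)] = Σ_w Σ_y min(w,y) · P(W=w)P(Y=y)
 = 2·0.165 + 2·0.165 + 2·0.13 + 5·0.13 + 2·0.205 + 5·0.205
 = 0.33 + 0.33 + 0.26 + 0.65 + 0.41 + 1.025
 = 3.005

3.005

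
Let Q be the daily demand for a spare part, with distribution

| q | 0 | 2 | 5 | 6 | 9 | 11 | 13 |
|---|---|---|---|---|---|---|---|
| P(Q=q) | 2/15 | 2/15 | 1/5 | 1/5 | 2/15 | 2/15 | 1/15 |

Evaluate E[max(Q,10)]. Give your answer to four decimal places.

10.3333

E[max(Q,10)] = Σ max(q,10)·P(Q=q)
 = 10·2/15 + 10·2/15 + 10·1/5 + 10·1/5 + 10·2/15 + 11·2/15 + 13·1/15
 = 4/3 + 4/3 + 2 + 2 + 4/3 + 22/15 + 13/15
 = 31/3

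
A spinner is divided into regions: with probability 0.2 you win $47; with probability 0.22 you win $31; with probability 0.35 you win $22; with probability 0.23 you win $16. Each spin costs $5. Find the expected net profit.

22.6

E[payout] = 47·0.2 + 31·0.22 + 22·0.35 + 16·0.23
 = 9.4 + 6.82 + 7.7 + 3.68
 = 27.6
Net = 27.6 - 5 = 22.6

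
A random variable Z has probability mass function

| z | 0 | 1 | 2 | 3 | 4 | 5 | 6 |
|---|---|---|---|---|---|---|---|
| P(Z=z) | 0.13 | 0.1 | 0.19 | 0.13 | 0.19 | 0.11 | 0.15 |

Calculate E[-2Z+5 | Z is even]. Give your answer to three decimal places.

-1.182

P(Z is even) = 0.13 + 0.19 + 0.19 + 0.15 = 0.66.
E[-2Z+5 | Z is even] = [5·0.13 + 1·0.19 + (-3)·0.19 + (-7)·0.15] / 0.66
 = -0.78 / 0.66
 = -13/11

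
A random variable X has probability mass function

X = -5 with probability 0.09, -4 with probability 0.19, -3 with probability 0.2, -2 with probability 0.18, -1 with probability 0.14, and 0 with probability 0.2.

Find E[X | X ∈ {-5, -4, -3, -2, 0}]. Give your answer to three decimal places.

P(X ∈ {-5, -4, -3, -2, 0}) = 0.09 + 0.19 + 0.2 + 0.18 + 0.2 = 0.86.
E[X | X ∈ {-5, -4, -3, -2, 0}] = [(-5)·0.09 + (-4)·0.19 + (-3)·0.2 + (-2)·0.18 + 0·0.2] / 0.86
 = -2.17 / 0.86
 = -217/86

-2.523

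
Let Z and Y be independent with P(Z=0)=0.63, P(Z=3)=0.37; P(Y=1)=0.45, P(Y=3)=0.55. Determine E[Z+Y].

3.21

E[Z+Y] = Σ_z Σ_y (z+y) · P(Z=z)P(Y=y)
 = 1·0.2835 + 3·0.3465 + 4·0.1665 + 6·0.2035
 = 0.2835 + 1.0395 + 0.666 + 1.221
 = 3.21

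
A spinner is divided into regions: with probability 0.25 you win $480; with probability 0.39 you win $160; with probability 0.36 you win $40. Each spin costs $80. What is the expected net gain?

E[payout] = 480·0.25 + 160·0.39 + 40·0.36
 = 120 + 62.4 + 14.4
 = 196.8
Net = 196.8 - 80 = 116.8

116.8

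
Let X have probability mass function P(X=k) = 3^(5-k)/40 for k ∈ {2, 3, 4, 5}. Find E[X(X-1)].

E[X(X-1)] = Σ x(x-1)·P(X=x)
 = 2·27/40 + 6·9/40 + 12·3/40 + 20·1/40
 = 27/20 + 27/20 + 9/10 + 1/2
 = 41/10

4.1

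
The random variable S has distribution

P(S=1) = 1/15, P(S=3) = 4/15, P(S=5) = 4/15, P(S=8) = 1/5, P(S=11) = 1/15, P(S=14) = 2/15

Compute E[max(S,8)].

9

E[max(S,8)] = Σ max(s,8)·P(S=s)
 = 8·1/15 + 8·4/15 + 8·4/15 + 8·1/5 + 11·1/15 + 14·2/15
 = 8/15 + 32/15 + 32/15 + 8/5 + 11/15 + 28/15
 = 9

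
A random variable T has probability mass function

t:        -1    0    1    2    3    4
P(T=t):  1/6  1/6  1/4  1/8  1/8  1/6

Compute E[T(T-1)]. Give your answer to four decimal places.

E[T(T-1)] = Σ t(t-1)·P(T=t)
 = 2·1/6 + 0·1/6 + 0·1/4 + 2·1/8 + 6·1/8 + 12·1/6
 = 1/3 + 0 + 0 + 1/4 + 3/4 + 2
 = 10/3

3.3333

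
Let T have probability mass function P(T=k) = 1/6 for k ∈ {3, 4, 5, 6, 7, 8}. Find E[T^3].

E[T^3] = Σ t^3·P(T=t)
 = 27·1/6 + 64·1/6 + 125·1/6 + 216·1/6 + 343·1/6 + 512·1/6
 = 9/2 + 32/3 + 125/6 + 36 + 343/6 + 256/3
 = 429/2

214.5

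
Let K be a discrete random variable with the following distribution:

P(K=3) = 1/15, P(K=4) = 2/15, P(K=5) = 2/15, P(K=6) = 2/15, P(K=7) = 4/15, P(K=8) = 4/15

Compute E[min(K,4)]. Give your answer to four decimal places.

E[min(K,4)] = Σ min(k,4)·P(K=k)
 = 3·1/15 + 4·2/15 + 4·2/15 + 4·2/15 + 4·4/15 + 4·4/15
 = 1/5 + 8/15 + 8/15 + 8/15 + 16/15 + 16/15
 = 59/15

3.9333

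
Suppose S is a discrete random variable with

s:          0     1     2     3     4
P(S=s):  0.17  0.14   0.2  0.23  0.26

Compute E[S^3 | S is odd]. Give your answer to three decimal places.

P(S is odd) = 0.14 + 0.23 = 0.37.
E[S^3 | S is odd] = [1·0.14 + 27·0.23] / 0.37
 = 6.35 / 0.37
 = 635/37

17.162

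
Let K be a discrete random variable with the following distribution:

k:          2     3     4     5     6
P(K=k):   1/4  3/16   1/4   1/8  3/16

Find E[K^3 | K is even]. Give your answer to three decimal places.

P(K is even) = 1/4 + 1/4 + 3/16 = 11/16.
E[K^3 | K is even] = [8·1/4 + 64·1/4 + 216·3/16] / (11/16)
 = 117/2 / (11/16)
 = 936/11

85.091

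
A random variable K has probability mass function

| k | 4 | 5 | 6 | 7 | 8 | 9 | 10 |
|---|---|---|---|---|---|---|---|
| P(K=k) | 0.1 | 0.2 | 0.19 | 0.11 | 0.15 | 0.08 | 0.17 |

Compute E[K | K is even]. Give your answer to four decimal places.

P(K is even) = 0.1 + 0.19 + 0.15 + 0.17 = 0.61.
E[K | K is even] = [4·0.1 + 6·0.19 + 8·0.15 + 10·0.17] / 0.61
 = 4.44 / 0.61
 = 444/61

7.2787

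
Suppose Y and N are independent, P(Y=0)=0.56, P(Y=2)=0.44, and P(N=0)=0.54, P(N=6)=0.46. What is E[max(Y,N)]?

E[max(Y,N)] = Σ_y Σ_n max(y,n) · P(Y=y)P(N=n)
 = 0·0.3024 + 6·0.2576 + 2·0.2376 + 6·0.2024
 = 0 + 1.5456 + 0.4752 + 1.2144
 = 3.2352

3.2352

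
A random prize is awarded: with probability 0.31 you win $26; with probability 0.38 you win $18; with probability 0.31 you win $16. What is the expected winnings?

E[payout] = 26·0.31 + 18·0.38 + 16·0.31
 = 8.06 + 6.84 + 4.96
 = 19.86

19.86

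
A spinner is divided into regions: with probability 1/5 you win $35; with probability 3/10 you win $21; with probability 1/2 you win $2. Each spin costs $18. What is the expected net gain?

-3.7

E[payout] = 35·1/5 + 21·3/10 + 2·1/2
 = 7 + 63/10 + 1
 = 143/10
Net = 143/10 - 18 = -37/10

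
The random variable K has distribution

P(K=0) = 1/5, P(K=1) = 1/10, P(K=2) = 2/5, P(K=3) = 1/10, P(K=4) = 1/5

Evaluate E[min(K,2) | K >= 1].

1.875

P(K >= 1) = 1/10 + 2/5 + 1/10 + 1/5 = 4/5.
E[min(K,2) | K >= 1] = [1·1/10 + 2·2/5 + 2·1/10 + 2·1/5] / (4/5)
 = 3/2 / (4/5)
 = 15/8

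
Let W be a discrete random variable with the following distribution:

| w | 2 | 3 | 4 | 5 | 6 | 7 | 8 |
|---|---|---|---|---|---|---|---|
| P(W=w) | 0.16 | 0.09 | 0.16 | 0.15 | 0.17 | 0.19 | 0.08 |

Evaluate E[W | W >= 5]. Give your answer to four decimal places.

P(W >= 5) = 0.15 + 0.17 + 0.19 + 0.08 = 0.59.
E[W | W >= 5] = [5·0.15 + 6·0.17 + 7·0.19 + 8·0.08] / 0.59
 = 3.74 / 0.59
 = 374/59

6.3390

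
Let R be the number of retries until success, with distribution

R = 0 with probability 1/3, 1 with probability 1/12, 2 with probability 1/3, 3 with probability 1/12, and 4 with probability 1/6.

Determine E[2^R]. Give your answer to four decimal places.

E[2^R] = Σ 2^r·P(R=r)
 = 1·1/3 + 2·1/12 + 4·1/3 + 8·1/12 + 16·1/6
 = 1/3 + 1/6 + 4/3 + 2/3 + 8/3
 = 31/6

5.1667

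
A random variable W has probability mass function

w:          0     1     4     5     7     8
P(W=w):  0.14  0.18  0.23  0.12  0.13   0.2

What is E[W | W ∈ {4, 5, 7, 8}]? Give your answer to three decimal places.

P(W ∈ {4, 5, 7, 8}) = 0.23 + 0.12 + 0.13 + 0.2 = 0.68.
E[W | W ∈ {4, 5, 7, 8}] = [4·0.23 + 5·0.12 + 7·0.13 + 8·0.2] / 0.68
 = 4.03 / 0.68
 = 403/68

5.926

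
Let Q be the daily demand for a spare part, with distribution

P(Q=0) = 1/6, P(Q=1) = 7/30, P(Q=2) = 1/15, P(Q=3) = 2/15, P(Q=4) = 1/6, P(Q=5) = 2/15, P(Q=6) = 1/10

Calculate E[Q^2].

11.3

E[Q^2] = Σ q^2·P(Q=q)
 = 0·1/6 + 1·7/30 + 4·1/15 + 9·2/15 + 16·1/6 + 25·2/15 + 36·1/10
 = 0 + 7/30 + 4/15 + 6/5 + 8/3 + 10/3 + 18/5
 = 113/10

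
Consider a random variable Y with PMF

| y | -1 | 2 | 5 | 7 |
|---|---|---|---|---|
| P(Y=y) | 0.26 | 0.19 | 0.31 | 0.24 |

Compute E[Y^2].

20.53

E[Y^2] = Σ y^2·P(Y=y)
 = 1·0.26 + 4·0.19 + 25·0.31 + 49·0.24
 = 0.26 + 0.76 + 7.75 + 11.76
 = 20.53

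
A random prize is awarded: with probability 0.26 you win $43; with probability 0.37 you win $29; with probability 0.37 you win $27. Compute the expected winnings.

E[payout] = 43·0.26 + 29·0.37 + 27·0.37
 = 11.18 + 10.73 + 9.99
 = 31.9

31.9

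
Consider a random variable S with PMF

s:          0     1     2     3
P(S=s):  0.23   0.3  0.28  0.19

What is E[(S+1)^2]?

E[(S+1)^2] = Σ (s+1)^2·P(S=s)
 = 1·0.23 + 4·0.3 + 9·0.28 + 16·0.19
 = 0.23 + 1.2 + 2.52 + 3.04
 = 6.99

6.99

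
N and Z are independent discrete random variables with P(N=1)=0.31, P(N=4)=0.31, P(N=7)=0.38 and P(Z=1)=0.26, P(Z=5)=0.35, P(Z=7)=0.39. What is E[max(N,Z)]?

E[max(N,Z)] = Σ_n Σ_z max(n,z) · P(N=n)P(Z=z)
 = 1·0.0806 + 5·0.1085 + 7·0.1209 + 4·0.0806 + 5·0.1085 + 7·0.1209 + 7·0.0988 + 7·0.133 + 7·0.1482
 = 0.0806 + 0.5425 + 0.8463 + 0.3224 + 0.5425 + 0.8463 + 0.6916 + 0.931 + 1.0374
 = 5.8406

5.8406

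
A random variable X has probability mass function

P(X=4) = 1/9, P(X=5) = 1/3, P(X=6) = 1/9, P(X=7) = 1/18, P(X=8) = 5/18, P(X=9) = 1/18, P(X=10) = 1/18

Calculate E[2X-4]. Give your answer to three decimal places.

E[2X-4] = Σ (2x-4)·P(X=x)
 = 4·1/9 + 6·1/3 + 8·1/9 + 10·1/18 + 12·5/18 + 14·1/18 + 16·1/18
 = 4/9 + 2 + 8/9 + 5/9 + 10/3 + 7/9 + 8/9
 = 80/9

8.889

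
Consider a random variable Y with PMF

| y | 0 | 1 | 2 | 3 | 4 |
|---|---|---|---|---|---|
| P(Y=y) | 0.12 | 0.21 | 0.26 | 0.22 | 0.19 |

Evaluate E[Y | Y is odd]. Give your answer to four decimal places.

P(Y is odd) = 0.21 + 0.22 = 0.43.
E[Y | Y is odd] = [1·0.21 + 3·0.22] / 0.43
 = 0.87 / 0.43
 = 87/43

2.0233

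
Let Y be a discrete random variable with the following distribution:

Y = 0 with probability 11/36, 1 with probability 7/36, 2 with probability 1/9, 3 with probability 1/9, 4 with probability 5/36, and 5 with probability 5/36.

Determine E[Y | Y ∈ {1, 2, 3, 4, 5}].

2.88

P(Y ∈ {1, 2, 3, 4, 5}) = 7/36 + 1/9 + 1/9 + 5/36 + 5/36 = 25/36.
E[Y | Y ∈ {1, 2, 3, 4, 5}] = [1·7/36 + 2·1/9 + 3·1/9 + 4·5/36 + 5·5/36] / (25/36)
 = 2 / (25/36)
 = 72/25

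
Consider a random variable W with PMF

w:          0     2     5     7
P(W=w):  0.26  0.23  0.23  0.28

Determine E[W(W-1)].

E[W(W-1)] = Σ w(w-1)·P(W=w)
 = 0·0.26 + 2·0.23 + 20·0.23 + 42·0.28
 = 0 + 0.46 + 4.6 + 11.76
 = 16.82

16.82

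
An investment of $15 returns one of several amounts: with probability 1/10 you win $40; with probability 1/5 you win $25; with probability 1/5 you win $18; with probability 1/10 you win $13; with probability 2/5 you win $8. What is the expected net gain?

2.1

E[payout] = 40·1/10 + 25·1/5 + 18·1/5 + 13·1/10 + 8·2/5
 = 4 + 5 + 18/5 + 13/10 + 16/5
 = 171/10
Net = 171/10 - 15 = 21/10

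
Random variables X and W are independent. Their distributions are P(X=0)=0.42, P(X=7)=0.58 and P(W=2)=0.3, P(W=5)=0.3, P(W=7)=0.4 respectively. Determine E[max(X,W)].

E[max(X,W)] = Σ_x Σ_w max(x,w) · P(X=x)P(W=w)
 = 2·0.126 + 5·0.126 + 7·0.168 + 7·0.174 + 7·0.174 + 7·0.232
 = 0.252 + 0.63 + 1.176 + 1.218 + 1.218 + 1.624
 = 6.118

6.118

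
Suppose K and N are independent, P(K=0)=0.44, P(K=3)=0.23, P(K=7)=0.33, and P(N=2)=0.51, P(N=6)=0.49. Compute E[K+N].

E[K+N] = Σ_k Σ_n (k+n) · P(K=k)P(N=n)
 = 2·0.2244 + 6·0.2156 + 5·0.1173 + 9·0.1127 + 9·0.1683 + 13·0.1617
 = 0.4488 + 1.2936 + 0.5865 + 1.0143 + 1.5147 + 2.1021
 = 6.96

6.96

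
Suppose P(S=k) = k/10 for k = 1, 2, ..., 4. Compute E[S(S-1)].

7

E[S(S-1)] = Σ s(s-1)·P(S=s)
 = 0·1/10 + 2·1/5 + 6·3/10 + 12·2/5
 = 0 + 2/5 + 9/5 + 24/5
 = 7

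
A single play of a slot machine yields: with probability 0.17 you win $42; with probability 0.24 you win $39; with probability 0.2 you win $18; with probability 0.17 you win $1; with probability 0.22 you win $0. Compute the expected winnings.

E[payout] = 42·0.17 + 39·0.24 + 18·0.2 + 1·0.17 + 0·0.22
 = 7.14 + 9.36 + 3.6 + 0.17 + 0
 = 20.27

20.27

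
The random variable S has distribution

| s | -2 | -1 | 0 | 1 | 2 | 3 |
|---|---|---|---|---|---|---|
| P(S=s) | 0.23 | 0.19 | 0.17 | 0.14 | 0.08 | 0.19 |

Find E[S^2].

3.28

E[S^2] = Σ s^2·P(S=s)
 = 4·0.23 + 1·0.19 + 0·0.17 + 1·0.14 + 4·0.08 + 9·0.19
 = 0.92 + 0.19 + 0 + 0.14 + 0.32 + 1.71
 = 3.28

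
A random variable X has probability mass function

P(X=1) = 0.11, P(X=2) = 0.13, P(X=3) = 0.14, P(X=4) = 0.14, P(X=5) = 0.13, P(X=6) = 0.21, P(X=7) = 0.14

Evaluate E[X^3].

123.52

E[X^3] = Σ x^3·P(X=x)
 = 1·0.11 + 8·0.13 + 27·0.14 + 64·0.14 + 125·0.13 + 216·0.21 + 343·0.14
 = 0.11 + 1.04 + 3.78 + 8.96 + 16.25 + 45.36 + 48.02
 = 123.52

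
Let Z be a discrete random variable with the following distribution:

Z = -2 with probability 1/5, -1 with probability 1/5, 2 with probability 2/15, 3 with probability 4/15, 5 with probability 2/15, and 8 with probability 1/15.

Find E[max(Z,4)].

4.4

E[max(Z,4)] = Σ max(z,4)·P(Z=z)
 = 4·1/5 + 4·1/5 + 4·2/15 + 4·4/15 + 5·2/15 + 8·1/15
 = 4/5 + 4/5 + 8/15 + 16/15 + 2/3 + 8/15
 = 22/5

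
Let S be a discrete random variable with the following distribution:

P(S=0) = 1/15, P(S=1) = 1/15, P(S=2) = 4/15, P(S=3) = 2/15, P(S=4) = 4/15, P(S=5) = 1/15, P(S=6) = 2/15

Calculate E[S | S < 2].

0.5

P(S < 2) = 1/15 + 1/15 = 2/15.
E[S | S < 2] = [0·1/15 + 1·1/15] / (2/15)
 = 1/15 / (2/15)
 = 1/2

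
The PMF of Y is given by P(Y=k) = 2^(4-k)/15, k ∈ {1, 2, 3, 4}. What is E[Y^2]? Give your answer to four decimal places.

3.8667

E[Y^2] = Σ y^2·P(Y=y)
 = 1·8/15 + 4·4/15 + 9·2/15 + 16·1/15
 = 8/15 + 16/15 + 6/5 + 16/15
 = 58/15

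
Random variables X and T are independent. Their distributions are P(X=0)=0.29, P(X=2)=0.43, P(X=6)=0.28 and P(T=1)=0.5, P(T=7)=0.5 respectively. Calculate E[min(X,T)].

1.625

E[min(X,T)] = Σ_x Σ_t min(x,t) · P(X=x)P(T=t)
 = 0·0.145 + 0·0.145 + 1·0.215 + 2·0.215 + 1·0.14 + 6·0.14
 = 0 + 0 + 0.215 + 0.43 + 0.14 + 0.84
 = 1.625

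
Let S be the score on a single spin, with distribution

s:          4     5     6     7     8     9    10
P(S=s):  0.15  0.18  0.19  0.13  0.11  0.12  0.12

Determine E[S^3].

E[S^3] = Σ s^3·P(S=s)
 = 64·0.15 + 125·0.18 + 216·0.19 + 343·0.13 + 512·0.11 + 729·0.12 + 1000·0.12
 = 9.6 + 22.5 + 41.04 + 44.59 + 56.32 + 87.48 + 120
 = 381.53

381.53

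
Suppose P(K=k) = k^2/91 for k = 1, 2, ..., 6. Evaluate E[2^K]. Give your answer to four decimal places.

37.9121

E[2^K] = Σ 2^k·P(K=k)
 = 2·1/91 + 4·4/91 + 8·9/91 + 16·16/91 + 32·25/91 + 64·36/91
 = 2/91 + 16/91 + 72/91 + 256/91 + 800/91 + 2304/91
 = 3450/91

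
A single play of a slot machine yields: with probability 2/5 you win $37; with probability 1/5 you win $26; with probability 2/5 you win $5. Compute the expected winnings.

E[payout] = 37·2/5 + 26·1/5 + 5·2/5
 = 74/5 + 26/5 + 2
 = 22

22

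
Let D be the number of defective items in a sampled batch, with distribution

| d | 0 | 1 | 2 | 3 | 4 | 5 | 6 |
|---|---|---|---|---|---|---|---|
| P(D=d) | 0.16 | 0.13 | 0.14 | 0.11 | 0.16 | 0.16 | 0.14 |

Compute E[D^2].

13.28

E[D^2] = Σ d^2·P(D=d)
 = 0·0.16 + 1·0.13 + 4·0.14 + 9·0.11 + 16·0.16 + 25·0.16 + 36·0.14
 = 0 + 0.13 + 0.56 + 0.99 + 2.56 + 4 + 5.04
 = 13.28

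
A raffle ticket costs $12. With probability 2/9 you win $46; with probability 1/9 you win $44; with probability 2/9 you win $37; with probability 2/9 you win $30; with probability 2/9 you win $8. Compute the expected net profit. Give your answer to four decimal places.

E[payout] = 46·2/9 + 44·1/9 + 37·2/9 + 30·2/9 + 8·2/9
 = 92/9 + 44/9 + 74/9 + 20/3 + 16/9
 = 286/9
Net = 286/9 - 12 = 178/9

19.7778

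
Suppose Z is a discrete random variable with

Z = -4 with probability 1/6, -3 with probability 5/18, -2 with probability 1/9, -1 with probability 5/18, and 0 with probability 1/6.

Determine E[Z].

-2

E[Z] = Σ z·P(Z=z)
 = (-4)·1/6 + (-3)·5/18 + (-2)·1/9 + (-1)·5/18 + 0·1/6
 = (-2/3) + (-5/6) + (-2/9) + (-5/18) + 0
 = -2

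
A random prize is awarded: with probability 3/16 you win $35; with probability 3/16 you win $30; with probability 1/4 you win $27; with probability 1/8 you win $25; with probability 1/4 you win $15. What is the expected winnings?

E[payout] = 35·3/16 + 30·3/16 + 27·1/4 + 25·1/8 + 15·1/4
 = 105/16 + 45/8 + 27/4 + 25/8 + 15/4
 = 413/16

25.8125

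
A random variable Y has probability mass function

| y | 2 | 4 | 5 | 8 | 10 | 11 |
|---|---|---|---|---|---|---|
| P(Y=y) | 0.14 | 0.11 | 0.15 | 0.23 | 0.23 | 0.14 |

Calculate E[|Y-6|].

3.01

E[|Y-6|] = Σ |y-6|·P(Y=y)
 = 4·0.14 + 2·0.11 + 1·0.15 + 2·0.23 + 4·0.23 + 5·0.14
 = 0.56 + 0.22 + 0.15 + 0.46 + 0.92 + 0.7
 = 3.01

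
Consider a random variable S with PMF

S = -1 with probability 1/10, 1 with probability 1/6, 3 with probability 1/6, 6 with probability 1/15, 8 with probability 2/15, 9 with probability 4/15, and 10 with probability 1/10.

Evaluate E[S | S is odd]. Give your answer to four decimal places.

4.2381

P(S is odd) = 1/10 + 1/6 + 1/6 + 4/15 = 7/10.
E[S | S is odd] = [(-1)·1/10 + 1·1/6 + 3·1/6 + 9·4/15] / (7/10)
 = 89/30 / (7/10)
 = 89/21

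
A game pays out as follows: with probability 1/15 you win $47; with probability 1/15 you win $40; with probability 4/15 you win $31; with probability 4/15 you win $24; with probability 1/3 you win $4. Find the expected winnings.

E[payout] = 47·1/15 + 40·1/15 + 31·4/15 + 24·4/15 + 4·1/3
 = 47/15 + 8/3 + 124/15 + 32/5 + 4/3
 = 109/5

21.8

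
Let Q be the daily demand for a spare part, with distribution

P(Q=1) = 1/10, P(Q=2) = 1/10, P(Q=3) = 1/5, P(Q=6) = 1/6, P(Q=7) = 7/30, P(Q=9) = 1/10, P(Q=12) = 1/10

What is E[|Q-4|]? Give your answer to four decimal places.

E[|Q-4|] = Σ |q-4|·P(Q=q)
 = 3·1/10 + 2·1/10 + 1·1/5 + 2·1/6 + 3·7/30 + 5·1/10 + 8·1/10
 = 3/10 + 1/5 + 1/5 + 1/3 + 7/10 + 1/2 + 4/5
 = 91/30

3.0333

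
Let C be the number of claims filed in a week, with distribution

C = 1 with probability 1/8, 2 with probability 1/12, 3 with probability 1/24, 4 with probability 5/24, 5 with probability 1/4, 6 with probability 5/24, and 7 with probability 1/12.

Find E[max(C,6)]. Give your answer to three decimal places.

E[max(C,6)] = Σ max(c,6)·P(C=c)
 = 6·1/8 + 6·1/12 + 6·1/24 + 6·5/24 + 6·1/4 + 6·5/24 + 7·1/12
 = 3/4 + 1/2 + 1/4 + 5/4 + 3/2 + 5/4 + 7/12
 = 73/12

6.083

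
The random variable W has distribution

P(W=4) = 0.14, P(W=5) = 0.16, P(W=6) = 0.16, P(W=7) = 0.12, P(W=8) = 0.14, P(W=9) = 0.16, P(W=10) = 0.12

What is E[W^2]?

E[W^2] = Σ w^2·P(W=w)
 = 16·0.14 + 25·0.16 + 36·0.16 + 49·0.12 + 64·0.14 + 81·0.16 + 100·0.12
 = 2.24 + 4 + 5.76 + 5.88 + 8.96 + 12.96 + 12
 = 51.8

51.8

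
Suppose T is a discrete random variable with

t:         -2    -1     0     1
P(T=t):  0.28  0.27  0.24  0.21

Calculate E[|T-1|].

E[|T-1|] = Σ |t-1|·P(T=t)
 = 3·0.28 + 2·0.27 + 1·0.24 + 0·0.21
 = 0.84 + 0.54 + 0.24 + 0
 = 1.62

1.62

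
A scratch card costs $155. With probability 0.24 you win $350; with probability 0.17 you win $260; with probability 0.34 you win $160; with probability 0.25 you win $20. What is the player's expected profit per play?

E[payout] = 350·0.24 + 260·0.17 + 160·0.34 + 20·0.25
 = 84 + 44.2 + 54.4 + 5
 = 187.6
Net = 187.6 - 155 = 32.6

32.6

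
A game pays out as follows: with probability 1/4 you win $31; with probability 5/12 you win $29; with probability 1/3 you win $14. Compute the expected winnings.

E[payout] = 31·1/4 + 29·5/12 + 14·1/3
 = 31/4 + 145/12 + 14/3
 = 49/2

24.5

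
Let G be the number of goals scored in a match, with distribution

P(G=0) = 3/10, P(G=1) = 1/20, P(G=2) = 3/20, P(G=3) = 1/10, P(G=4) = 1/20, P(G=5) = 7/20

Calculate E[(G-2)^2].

4.7

E[(G-2)^2] = Σ (g-2)^2·P(G=g)
 = 4·3/10 + 1·1/20 + 0·3/20 + 1·1/10 + 4·1/20 + 9·7/20
 = 6/5 + 1/20 + 0 + 1/10 + 1/5 + 63/20
 = 47/10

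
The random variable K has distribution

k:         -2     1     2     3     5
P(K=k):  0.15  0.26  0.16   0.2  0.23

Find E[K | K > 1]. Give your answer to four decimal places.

3.5085

P(K > 1) = 0.16 + 0.2 + 0.23 = 0.59.
E[K | K > 1] = [2·0.16 + 3·0.2 + 5·0.23] / 0.59
 = 2.07 / 0.59
 = 207/59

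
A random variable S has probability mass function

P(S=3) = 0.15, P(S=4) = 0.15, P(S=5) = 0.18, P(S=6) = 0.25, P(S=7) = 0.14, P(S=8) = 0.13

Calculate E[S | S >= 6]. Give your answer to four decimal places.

6.7692

P(S >= 6) = 0.25 + 0.14 + 0.13 = 0.52.
E[S | S >= 6] = [6·0.25 + 7·0.14 + 8·0.13] / 0.52
 = 3.52 / 0.52
 = 88/13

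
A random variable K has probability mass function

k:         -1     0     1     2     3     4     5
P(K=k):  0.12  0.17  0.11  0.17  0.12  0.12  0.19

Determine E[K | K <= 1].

P(K <= 1) = 0.12 + 0.17 + 0.11 = 0.4.
E[K | K <= 1] = [(-1)·0.12 + 0·0.17 + 1·0.11] / 0.4
 = -0.01 / 0.4
 = -1/40

-0.025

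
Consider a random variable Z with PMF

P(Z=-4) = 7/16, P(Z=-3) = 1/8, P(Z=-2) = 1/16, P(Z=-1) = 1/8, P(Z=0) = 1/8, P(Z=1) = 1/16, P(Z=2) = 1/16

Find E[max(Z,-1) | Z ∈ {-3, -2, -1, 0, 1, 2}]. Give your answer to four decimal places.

P(Z ∈ {-3, -2, -1, 0, 1, 2}) = 1/8 + 1/16 + 1/8 + 1/8 + 1/16 + 1/16 = 9/16.
E[max(Z,-1) | Z ∈ {-3, -2, -1, 0, 1, 2}] = [(-1)·1/8 + (-1)·1/16 + (-1)·1/8 + 0·1/8 + 1·1/16 + 2·1/16] / (9/16)
 = -1/8 / (9/16)
 = -2/9

-0.2222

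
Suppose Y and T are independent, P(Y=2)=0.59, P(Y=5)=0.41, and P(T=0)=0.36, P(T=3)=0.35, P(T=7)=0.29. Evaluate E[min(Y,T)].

1.7802

E[min(Y,T)] = Σ_y Σ_t min(y,t) · P(Y=y)P(T=t)
 = 0·0.2124 + 2·0.2065 + 2·0.1711 + 0·0.1476 + 3·0.1435 + 5·0.1189
 = 0 + 0.413 + 0.3422 + 0 + 0.4305 + 0.5945
 = 1.7802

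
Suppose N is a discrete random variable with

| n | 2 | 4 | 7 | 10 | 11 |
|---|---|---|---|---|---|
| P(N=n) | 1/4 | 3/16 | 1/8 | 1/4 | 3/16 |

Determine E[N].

E[N] = Σ n·P(N=n)
 = 2·1/4 + 4·3/16 + 7·1/8 + 10·1/4 + 11·3/16
 = 1/2 + 3/4 + 7/8 + 5/2 + 33/16
 = 107/16

6.6875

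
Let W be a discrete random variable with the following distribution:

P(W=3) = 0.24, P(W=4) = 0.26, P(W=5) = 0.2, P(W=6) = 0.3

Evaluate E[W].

E[W] = Σ w·P(W=w)
 = 3·0.24 + 4·0.26 + 5·0.2 + 6·0.3
 = 0.72 + 1.04 + 1 + 1.8
 = 4.56

4.56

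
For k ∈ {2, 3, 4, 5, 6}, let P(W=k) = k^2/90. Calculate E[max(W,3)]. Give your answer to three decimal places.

E[max(W,3)] = Σ max(w,3)·P(W=w)
 = 3·2/45 + 3·1/10 + 4·8/45 + 5·5/18 + 6·2/5
 = 2/15 + 3/10 + 32/45 + 25/18 + 12/5
 = 74/15

4.933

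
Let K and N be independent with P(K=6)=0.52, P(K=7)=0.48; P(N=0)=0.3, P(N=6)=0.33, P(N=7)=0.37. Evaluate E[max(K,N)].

E[max(K,N)] = Σ_k Σ_n max(k,n) · P(K=k)P(N=n)
 = 6·0.156 + 6·0.1716 + 7·0.1924 + 7·0.144 + 7·0.1584 + 7·0.1776
 = 0.936 + 1.0296 + 1.3468 + 1.008 + 1.1088 + 1.2432
 = 6.6724

6.6724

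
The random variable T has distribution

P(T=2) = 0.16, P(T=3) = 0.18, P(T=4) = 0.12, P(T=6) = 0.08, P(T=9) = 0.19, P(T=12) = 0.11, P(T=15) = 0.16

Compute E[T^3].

E[T^3] = Σ t^3·P(T=t)
 = 8·0.16 + 27·0.18 + 64·0.12 + 216·0.08 + 729·0.19 + 1728·0.11 + 3375·0.16
 = 1.28 + 4.86 + 7.68 + 17.28 + 138.51 + 190.08 + 540
 = 899.69

899.69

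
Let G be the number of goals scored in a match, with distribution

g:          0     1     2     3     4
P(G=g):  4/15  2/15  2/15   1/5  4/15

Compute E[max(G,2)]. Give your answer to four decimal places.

E[max(G,2)] = Σ max(g,2)·P(G=g)
 = 2·4/15 + 2·2/15 + 2·2/15 + 3·1/5 + 4·4/15
 = 8/15 + 4/15 + 4/15 + 3/5 + 16/15
 = 41/15

2.7333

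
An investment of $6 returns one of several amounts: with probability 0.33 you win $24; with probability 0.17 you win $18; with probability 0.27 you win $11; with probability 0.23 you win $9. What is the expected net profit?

E[payout] = 24·0.33 + 18·0.17 + 11·0.27 + 9·0.23
 = 7.92 + 3.06 + 2.97 + 2.07
 = 16.02
Net = 16.02 - 6 = 10.02

10.02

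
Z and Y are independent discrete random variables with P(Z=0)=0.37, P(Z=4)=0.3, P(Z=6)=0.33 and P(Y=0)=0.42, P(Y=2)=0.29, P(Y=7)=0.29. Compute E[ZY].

E[ZY] = Σ_z Σ_y zy · P(Z=z)P(Y=y)
 = 0·0.1554 + 0·0.1073 + 0·0.1073 + 0·0.126 + 8·0.087 + 28·0.087 + 0·0.1386 + 12·0.0957 + 42·0.0957
 = 0 + 0 + 0 + 0 + 0.696 + 2.436 + 0 + 1.1484 + 4.0194
 = 8.2998

8.2998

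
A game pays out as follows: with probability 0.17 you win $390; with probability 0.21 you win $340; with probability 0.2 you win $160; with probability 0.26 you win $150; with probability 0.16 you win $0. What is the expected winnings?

E[payout] = 390·0.17 + 340·0.21 + 160·0.2 + 150·0.26 + 0·0.16
 = 66.3 + 71.4 + 32 + 39 + 0
 = 208.7

208.7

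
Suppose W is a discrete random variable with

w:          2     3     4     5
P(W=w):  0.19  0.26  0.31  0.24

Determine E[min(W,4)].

3.36

E[min(W,4)] = Σ min(w,4)·P(W=w)
 = 2·0.19 + 3·0.26 + 4·0.31 + 4·0.24
 = 0.38 + 0.78 + 1.24 + 0.96
 = 3.36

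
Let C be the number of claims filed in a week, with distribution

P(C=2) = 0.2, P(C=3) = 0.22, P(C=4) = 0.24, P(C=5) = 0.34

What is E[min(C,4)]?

3.38

E[min(C,4)] = Σ min(c,4)·P(C=c)
 = 2·0.2 + 3·0.22 + 4·0.24 + 4·0.34
 = 0.4 + 0.66 + 0.96 + 1.36
 = 3.38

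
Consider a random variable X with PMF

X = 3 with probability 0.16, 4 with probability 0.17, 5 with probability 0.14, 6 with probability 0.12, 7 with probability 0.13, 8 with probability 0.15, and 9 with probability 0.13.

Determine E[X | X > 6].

P(X > 6) = 0.13 + 0.15 + 0.13 = 0.41.
E[X | X > 6] = [7·0.13 + 8·0.15 + 9·0.13] / 0.41
 = 3.28 / 0.41
 = 8

8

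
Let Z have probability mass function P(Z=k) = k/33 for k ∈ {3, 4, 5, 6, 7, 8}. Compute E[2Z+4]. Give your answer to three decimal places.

E[2Z+4] = Σ (2z+4)·P(Z=z)
 = 10·1/11 + 12·4/33 + 14·5/33 + 16·2/11 + 18·7/33 + 20·8/33
 = 10/11 + 16/11 + 70/33 + 32/11 + 42/11 + 160/33
 = 530/33

16.061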